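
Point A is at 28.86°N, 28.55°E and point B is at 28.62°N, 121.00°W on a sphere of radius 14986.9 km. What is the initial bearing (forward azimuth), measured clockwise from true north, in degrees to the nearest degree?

With φ₁ = 0.5037, φ₂ = 0.4995, Δλ = -2.6101 rad, the forward-azimuth formula gives
θ = atan2( sin Δλ cos φ₂ , cos φ₁ sin φ₂ − sin φ₁ cos φ₂ cos Δλ ) = atan2(-0.4449, 0.7848) = -29.55°.
Adding 360° brings this into [0°, 360°): 330°.

330°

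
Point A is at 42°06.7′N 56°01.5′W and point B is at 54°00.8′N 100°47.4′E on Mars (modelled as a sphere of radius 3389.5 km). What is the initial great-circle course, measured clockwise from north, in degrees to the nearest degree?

Δλ = 156.815° = 2.7369 rad.
y = sin Δλ · cos φ₂ = (0.3937)(0.5876) = 0.2313
x = cos φ₁ sin φ₂ − sin φ₁ cos φ₂ cos Δλ = (0.7418)(0.8092) − (0.6706)(0.5876)(-0.9192) = 0.9625
θ = atan2(y, x) = 13.52°, so the bearing is 14°.

14°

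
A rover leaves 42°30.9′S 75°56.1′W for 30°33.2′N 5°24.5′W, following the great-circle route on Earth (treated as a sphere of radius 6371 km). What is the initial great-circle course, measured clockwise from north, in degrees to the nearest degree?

With φ₁ = -0.7420, φ₂ = 0.5333, Δλ = 1.2309 rad, the forward-azimuth formula gives
θ = atan2( sin Δλ cos φ₂ , cos φ₁ sin φ₂ − sin φ₁ cos φ₂ cos Δλ ) = atan2(0.8119, 0.5687) = 54.99°.
So the initial bearing is 55°.

55°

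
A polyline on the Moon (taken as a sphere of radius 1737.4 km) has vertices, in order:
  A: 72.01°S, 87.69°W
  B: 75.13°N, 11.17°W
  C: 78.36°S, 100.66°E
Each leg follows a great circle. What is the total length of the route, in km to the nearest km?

9681 km

Leg A→B: central angle 2.6924 rad, distance 4677.7 km.
Leg B→C: central angle 2.8796 rad, distance 5003.1 km.
Total: 4677.7 + 5003.1 ≈ 9681 km.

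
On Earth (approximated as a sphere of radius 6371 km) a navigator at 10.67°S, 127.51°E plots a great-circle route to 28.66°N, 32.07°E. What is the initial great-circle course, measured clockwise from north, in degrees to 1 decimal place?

297.6°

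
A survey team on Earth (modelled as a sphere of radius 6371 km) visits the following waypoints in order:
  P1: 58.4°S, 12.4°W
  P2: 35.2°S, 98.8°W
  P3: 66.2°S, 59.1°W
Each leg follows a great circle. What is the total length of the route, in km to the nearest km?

10836 km

Leg P1→P2: central angle 1.0265 rad, distance 6539.6 km.
Leg P2→P3: central angle 0.6743 rad, distance 4296.2 km.
Total: 6539.6 + 4296.2 ≈ 10836 km.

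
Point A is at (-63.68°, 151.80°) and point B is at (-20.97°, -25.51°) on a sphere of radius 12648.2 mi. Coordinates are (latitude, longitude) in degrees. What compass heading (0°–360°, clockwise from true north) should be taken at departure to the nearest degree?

Δλ = -177.310° = -3.0946 rad.
y = sin Δλ · cos φ₂ = (-0.0469)(0.9338) = -0.0438
x = cos φ₁ sin φ₂ − sin φ₁ cos φ₂ cos Δλ = (0.4434)(-0.3579) − (-0.8963)(0.9338)(-0.9989) = -0.9947
θ = atan2(y, x) = -177.48°; adding 360° gives 183°.

183°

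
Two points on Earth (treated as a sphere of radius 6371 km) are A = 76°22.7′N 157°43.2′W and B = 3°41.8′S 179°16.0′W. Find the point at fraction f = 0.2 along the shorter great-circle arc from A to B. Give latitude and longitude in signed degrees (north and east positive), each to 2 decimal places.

Central angle δ = 1.4142 rad. Interpolating on the sphere with fraction f = 0.2:
P = [sin((1−f)δ)·A + sin(fδ)·B] / sin δ = 0.9162·A + 0.2825·B in Cartesian coordinates,
giving P = (-0.4816, -0.0854, 0.8722), i.e. latitude 60.72°, longitude -169.94°.

60.72°, -169.94°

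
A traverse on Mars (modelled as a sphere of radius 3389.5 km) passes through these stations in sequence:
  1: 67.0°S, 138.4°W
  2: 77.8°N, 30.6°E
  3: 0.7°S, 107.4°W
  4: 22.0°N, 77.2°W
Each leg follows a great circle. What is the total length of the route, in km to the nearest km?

18082 km

Leg 1→2: central angle 2.9452 rad, distance 9982.6 km.
Leg 2→3: central angle 1.7406 rad, distance 5899.7 km.
Leg 3→4: central angle 0.6490 rad, distance 2199.7 km.
Total: 9982.6 + 5899.7 + 2199.7 ≈ 18082 km.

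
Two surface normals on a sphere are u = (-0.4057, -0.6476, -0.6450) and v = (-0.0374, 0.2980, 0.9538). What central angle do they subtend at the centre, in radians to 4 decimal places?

u·v = -0.7930; |u| = 1.0000, |v| = 1.0000.
cos θ = (u·v)/(|u||v|) = -0.7930, so θ = 2.4866 rad.

2.4866 rad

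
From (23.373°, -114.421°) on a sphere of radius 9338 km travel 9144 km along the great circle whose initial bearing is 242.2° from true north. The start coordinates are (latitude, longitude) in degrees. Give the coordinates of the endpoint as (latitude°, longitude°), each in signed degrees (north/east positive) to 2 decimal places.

-7.71°, -162.23°

Angular distance δ = d/R = 9144/9338 = 0.97922 rad; initial bearing θ = 4.2272 rad.
sin φ₂ = sin φ₁ cos δ + cos φ₁ sin δ cos θ = (0.3967)(0.5577) + (0.9179)(0.8301)(-0.4664) = -0.1341, so φ₂ = -7.71°.
Δλ = atan2(sin θ sin δ cos φ₁, cos δ − sin φ₁ sin φ₂) = atan2(-0.6740, 0.6109) = -47.813°.
λ₂ = -114.421° − 47.813° = -162.23°.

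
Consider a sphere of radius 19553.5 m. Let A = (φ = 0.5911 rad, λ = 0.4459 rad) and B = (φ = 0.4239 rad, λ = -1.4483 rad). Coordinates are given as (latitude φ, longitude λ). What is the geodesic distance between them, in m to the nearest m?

30936 m

With latitudes φ₁ = 33.868°, φ₂ = 24.288° and longitude difference Δλ = -108.530°:
cos c = sin φ₁ sin φ₂ + cos φ₁ cos φ₂ cos Δλ = (0.5573)(0.4113) + (0.8303)(0.9115)(-0.3178) = -0.01130,
so c = arccos(-0.01130) = 1.58210 rad.
Distance = R·c = 19553.5 × 1.5821 ≈ 30936 m.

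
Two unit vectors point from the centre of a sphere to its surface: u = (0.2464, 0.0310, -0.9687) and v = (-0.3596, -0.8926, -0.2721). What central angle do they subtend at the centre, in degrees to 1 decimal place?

81.5°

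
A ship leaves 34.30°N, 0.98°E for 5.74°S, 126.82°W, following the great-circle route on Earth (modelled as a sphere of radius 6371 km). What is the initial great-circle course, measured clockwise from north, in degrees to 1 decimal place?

With φ₁ = 0.5986, φ₂ = -0.1002, Δλ = -2.2305 rad, the forward-azimuth formula gives
θ = atan2( sin Δλ cos φ₂ , cos φ₁ sin φ₂ − sin φ₁ cos φ₂ cos Δλ ) = atan2(-0.7862, 0.2610) = -71.63°.
Adding 360° brings this into [0°, 360°): 288.4°.

288.4°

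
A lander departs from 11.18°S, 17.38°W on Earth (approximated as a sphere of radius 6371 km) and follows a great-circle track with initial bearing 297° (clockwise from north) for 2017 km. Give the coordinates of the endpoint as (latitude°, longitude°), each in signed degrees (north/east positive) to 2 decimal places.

-2.61°, -33.50°

Angular distance δ = d/R = 2017/6371 = 0.31659 rad; initial bearing θ = 5.1836 rad.
sin φ₂ = sin φ₁ cos δ + cos φ₁ sin δ cos θ = (-0.1939)(0.9503) + (0.9810)(0.3113)(0.4540) = -0.0456, so φ₂ = -2.61°.
Δλ = atan2(sin θ sin δ cos φ₁, cos δ − sin φ₁ sin φ₂) = atan2(-0.2721, 0.9415) = -16.122°.
λ₂ = -17.380° − 16.122° = -33.50°.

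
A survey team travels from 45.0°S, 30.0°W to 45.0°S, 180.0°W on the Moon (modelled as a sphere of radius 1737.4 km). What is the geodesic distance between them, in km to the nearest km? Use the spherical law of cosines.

2613 km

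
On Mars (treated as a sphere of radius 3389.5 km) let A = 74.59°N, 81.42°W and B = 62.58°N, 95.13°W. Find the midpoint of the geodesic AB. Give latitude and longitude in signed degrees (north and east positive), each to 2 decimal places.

The central angle between A and B is δ = 0.2258 rad.
With f = 0.5, the slerp weights are sin((1−f)δ)/sin δ = 0.5032 and sin(fδ)/sin δ = 0.5032.
Weighted sum of the unit vectors: (0.5032)·(0.0396,-0.2628,0.9640) + (0.5032)·(-0.0412,-0.4587,0.8877) = (-0.0008, -0.3630, 0.9318).
Converting back: φ = atan2(z, √(x²+y²)) = 68.71°, λ = atan2(y, x) = -90.12°.

68.71°, -90.12°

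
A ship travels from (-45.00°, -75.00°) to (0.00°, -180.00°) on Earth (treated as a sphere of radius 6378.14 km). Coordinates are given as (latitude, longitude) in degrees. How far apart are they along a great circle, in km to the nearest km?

11193 km

In radians: φ₁ = -0.7854, φ₂ = 0.0000, Δλ = -105.000° = -1.8326 rad.
Haversine: a = sin²(Δφ/2) + cos φ₁ cos φ₂ sin²(Δλ/2) = 0.1464 + (0.7071)(1.0000)(0.6294) = 0.59151.
Central angle c = 2·arcsin(√a) = 1.75485 rad.
Distance = R·c = 6378.14 × 1.7548 ≈ 11193 km.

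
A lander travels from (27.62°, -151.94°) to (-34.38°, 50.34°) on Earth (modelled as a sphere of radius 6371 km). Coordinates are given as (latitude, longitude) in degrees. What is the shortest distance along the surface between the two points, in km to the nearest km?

Let φ₁ = 0.4821 rad, φ₂ = -0.6000 rad, and Δλ = -2.7527 rad.
cos c = sin φ₁ sin φ₂ + cos φ₁ cos φ₂ cos Δλ = (0.4636)(-0.5647) + (0.8860)(0.8253)(-0.9253) = -0.93845,
so c = arccos(-0.93845) = 2.78892 rad.
Distance = R·c = 6371 × 2.7889 ≈ 17768 km.

17768 km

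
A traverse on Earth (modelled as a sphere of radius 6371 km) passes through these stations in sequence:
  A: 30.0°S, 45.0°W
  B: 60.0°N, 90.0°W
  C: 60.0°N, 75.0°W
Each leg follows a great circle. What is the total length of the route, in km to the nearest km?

11650 km

Leg A→B: central angle 1.6980 rad, distance 10817.7 km.
Leg B→C: central angle 0.1306 rad, distance 832.2 km.
Total: 10817.7 + 832.2 ≈ 11650 km.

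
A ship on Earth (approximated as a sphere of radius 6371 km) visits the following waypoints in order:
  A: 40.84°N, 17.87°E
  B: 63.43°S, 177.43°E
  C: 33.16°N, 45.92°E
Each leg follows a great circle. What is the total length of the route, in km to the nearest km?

Leg A→B: central angle 2.6951 rad, distance 17170.5 km.
Leg B→C: central angle 2.4000 rad, distance 15290.2 km.
Total: 17170.5 + 15290.2 ≈ 32461 km.

32461 km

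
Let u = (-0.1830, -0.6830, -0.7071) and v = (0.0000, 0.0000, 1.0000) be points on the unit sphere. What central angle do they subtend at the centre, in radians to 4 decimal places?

u·v = -0.7071; |u| = 1.0000, |v| = 1.0000.
cos θ = (u·v)/(|u||v|) = -0.7071, so θ = 2.3562 rad.

2.3562 rad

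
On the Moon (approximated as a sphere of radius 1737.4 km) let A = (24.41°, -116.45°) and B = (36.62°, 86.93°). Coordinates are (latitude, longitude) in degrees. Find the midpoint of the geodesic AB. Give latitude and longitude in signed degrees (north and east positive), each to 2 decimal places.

70.23°, -177.82°

The central angle between A and B is δ = 2.0090 rad.
With f = 0.5, the slerp weights are sin((1−f)δ)/sin δ = 0.9320 and sin(fδ)/sin δ = 0.9320.
Weighted sum of the unit vectors: (0.9320)·(-0.4056,-0.8153,0.4133) + (0.9320)·(0.0430,0.8015,0.5965) = (-0.3379, -0.0129, 0.9411).
Converting back: φ = atan2(z, √(x²+y²)) = 70.23°, λ = atan2(y, x) = -177.82°.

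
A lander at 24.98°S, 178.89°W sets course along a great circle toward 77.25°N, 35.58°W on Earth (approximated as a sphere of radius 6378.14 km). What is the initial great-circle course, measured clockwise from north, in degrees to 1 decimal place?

Δλ = 143.310° = 2.5012 rad.
y = sin Δλ · cos φ₂ = (0.5975)(0.2207) = 0.1319
x = cos φ₁ sin φ₂ − sin φ₁ cos φ₂ cos Δλ = (0.9065)(0.9753) − (-0.4223)(0.2207)(-0.8019) = 0.8094
θ = atan2(y, x) = 9.25°, so the bearing is 9.3°.

9.3°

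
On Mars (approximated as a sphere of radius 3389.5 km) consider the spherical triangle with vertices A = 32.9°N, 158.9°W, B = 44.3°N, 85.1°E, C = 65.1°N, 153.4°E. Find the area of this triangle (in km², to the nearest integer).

Side lengths (central angles): a = 0.7304, b = 0.7516, c = 1.4546 rad; semiperimeter s = 1.4683.
By l'Huilier's theorem, tan(E/4) = √[tan(s/2) tan((s−a)/2) tan((s−b)/2) tan((s−c)/2)], giving spherical excess E = 0.1196 rad.
Area = E·R² = 0.1196 × (3389.5)² ≈ 1374458 km².

1374458 km²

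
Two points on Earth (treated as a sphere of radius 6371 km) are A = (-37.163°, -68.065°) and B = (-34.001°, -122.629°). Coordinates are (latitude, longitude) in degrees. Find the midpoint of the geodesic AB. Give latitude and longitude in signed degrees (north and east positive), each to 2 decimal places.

The central angle between A and B is δ = 0.7658 rad.
With f = 0.5, the slerp weights are sin((1−f)δ)/sin δ = 0.5390 and sin(fδ)/sin δ = 0.5390.
Weighted sum of the unit vectors: (0.5390)·(0.2977,-0.7392,-0.6041) + (0.5390)·(-0.4470,-0.6982,-0.5592) = (-0.0805, -0.7748, -0.6270).
Converting back: φ = atan2(z, √(x²+y²)) = -38.83°, λ = atan2(y, x) = -95.93°.

-38.83°, -95.93°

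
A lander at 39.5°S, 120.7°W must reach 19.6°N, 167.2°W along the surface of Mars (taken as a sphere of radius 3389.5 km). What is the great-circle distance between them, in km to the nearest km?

4338 km

With latitudes φ₁ = -39.500°, φ₂ = 19.600° and longitude difference Δλ = -46.500°:
cos c = sin φ₁ sin φ₂ + cos φ₁ cos φ₂ cos Δλ = (-0.6361)(0.3355) + (0.7716)(0.9421)(0.6884) = 0.28700,
so c = arccos(0.28700) = 1.27970 rad.
Distance = R·c = 3389.5 × 1.2797 ≈ 4338 km.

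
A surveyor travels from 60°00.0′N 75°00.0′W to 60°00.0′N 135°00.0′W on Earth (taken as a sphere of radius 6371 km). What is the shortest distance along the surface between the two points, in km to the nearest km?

3220 km

In radians: φ₁ = 1.0472, φ₂ = 1.0472, Δλ = -60.000° = -1.0472 rad.
cos c = sin φ₁ sin φ₂ + cos φ₁ cos φ₂ cos Δλ = (0.8660)(0.8660) + (0.5000)(0.5000)(0.5000) = 0.87500,
so c = arccos(0.87500) = 0.50536 rad.
Distance = R·c = 6371 × 0.5054 ≈ 3220 km.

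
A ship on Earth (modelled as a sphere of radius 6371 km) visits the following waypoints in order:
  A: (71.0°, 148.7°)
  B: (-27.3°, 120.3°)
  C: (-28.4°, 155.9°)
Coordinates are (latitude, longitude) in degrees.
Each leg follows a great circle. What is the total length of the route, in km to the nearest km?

14645 km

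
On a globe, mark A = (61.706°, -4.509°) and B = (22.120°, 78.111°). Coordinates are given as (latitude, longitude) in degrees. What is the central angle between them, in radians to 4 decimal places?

1.1724 rad

In radians: φ₁ = 1.0770, φ₂ = 0.3861, Δλ = 82.620° = 1.4420 rad.
Haversine: a = sin²(Δφ/2) + cos φ₁ cos φ₂ sin²(Δλ/2) = 0.1147 + (0.4740)(0.9264)(0.4358) = 0.30602.
Central angle c = 2·arcsin(√a) = 1.17238 rad.
So the angular separation is 1.1724 rad.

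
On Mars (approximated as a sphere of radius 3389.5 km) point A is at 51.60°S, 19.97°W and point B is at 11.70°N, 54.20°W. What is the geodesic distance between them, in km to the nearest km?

4134 km

In radians: φ₁ = -0.9006, φ₂ = 0.2042, Δλ = -34.230° = -0.5974 rad.
Haversine: a = sin²(Δφ/2) + cos φ₁ cos φ₂ sin²(Δλ/2) = 0.2753 + (0.6211)(0.9792)(0.0866) = 0.32802.
Central angle c = 2·arcsin(√a) = 1.21966 rad.
Distance = R·c = 3389.5 × 1.2197 ≈ 4134 km.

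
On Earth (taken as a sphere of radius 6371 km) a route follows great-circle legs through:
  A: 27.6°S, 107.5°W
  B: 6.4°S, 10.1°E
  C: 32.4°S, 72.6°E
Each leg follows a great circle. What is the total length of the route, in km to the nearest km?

19383 km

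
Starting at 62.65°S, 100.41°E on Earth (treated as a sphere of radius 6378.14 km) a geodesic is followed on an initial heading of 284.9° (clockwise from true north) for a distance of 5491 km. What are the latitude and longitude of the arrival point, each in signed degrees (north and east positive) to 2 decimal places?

Angular distance δ = d/R = 5491/6378.14 = 0.86091 rad; initial bearing θ = 4.9724 rad.
sin φ₂ = sin φ₁ cos δ + cos φ₁ sin δ cos θ = (-0.8882)(0.6517) + (0.4594)(0.7584)(0.2571) = -0.4893, so φ₂ = -29.29°.
Δλ = atan2(sin θ sin δ cos φ₁, cos δ − sin φ₁ sin φ₂) = atan2(-0.3367, 0.2171) = -57.183°.
λ₂ = 100.410° − 57.183° = 43.23°.

-29.29°, 43.23°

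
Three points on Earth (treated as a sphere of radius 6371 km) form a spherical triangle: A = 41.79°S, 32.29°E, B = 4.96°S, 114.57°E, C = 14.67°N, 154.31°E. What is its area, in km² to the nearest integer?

Side lengths (central angles): a = 0.7681, b = 2.1546, c = 1.4127 rad; semiperimeter s = 2.1677.
By l'Huilier's theorem, tan(E/4) = √[tan(s/2) tan((s−a)/2) tan((s−b)/2) tan((s−c)/2)], giving spherical excess E = 0.2571 rad.
Area = E·R² = 0.2571 × (6371)² ≈ 10435137 km².

10435137 km²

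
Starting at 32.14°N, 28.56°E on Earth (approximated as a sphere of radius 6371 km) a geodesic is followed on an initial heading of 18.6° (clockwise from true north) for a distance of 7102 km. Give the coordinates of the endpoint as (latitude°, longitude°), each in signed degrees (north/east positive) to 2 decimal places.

Angular distance δ = d/R = 7102/6371 = 1.11474 rad; initial bearing θ = 0.3246 rad.
sin φ₂ = sin φ₁ cos δ + cos φ₁ sin δ cos θ = (0.5320)(0.4404) + (0.8468)(0.8978)(0.9478) = 0.9548, so φ₂ = 72.71°.
Δλ = atan2(sin θ sin δ cos φ₁, cos δ − sin φ₁ sin φ₂) = atan2(0.2425, -0.0675) = 105.563°.
λ₂ = 28.560° + 105.563° = 134.12°.

72.71°, 134.12°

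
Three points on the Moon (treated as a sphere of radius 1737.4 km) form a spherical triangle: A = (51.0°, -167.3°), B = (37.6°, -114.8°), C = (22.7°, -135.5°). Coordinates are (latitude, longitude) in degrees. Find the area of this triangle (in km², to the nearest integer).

405522 km²

Side lengths (central angles): a = 0.4048, b = 0.6545, c = 0.6798 rad; semiperimeter s = 0.8696.
By l'Huilier's theorem, tan(E/4) = √[tan(s/2) tan((s−a)/2) tan((s−b)/2) tan((s−c)/2)], giving spherical excess E = 0.1343 rad.
Area = E·R² = 0.1343 × (1737.4)² ≈ 405522 km².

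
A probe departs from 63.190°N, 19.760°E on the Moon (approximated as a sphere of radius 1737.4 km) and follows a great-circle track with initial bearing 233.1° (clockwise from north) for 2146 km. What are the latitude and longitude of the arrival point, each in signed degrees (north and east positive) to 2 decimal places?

2.19°, -29.32°

Angular distance δ = d/R = 2146/1737.4 = 1.23518 rad; initial bearing θ = 4.0684 rad.
sin φ₂ = sin φ₁ cos δ + cos φ₁ sin δ cos θ = (0.8925)(0.3294) + (0.4510)(0.9442)(-0.6004) = 0.0382, so φ₂ = 2.19°.
Δλ = atan2(sin θ sin δ cos φ₁, cos δ − sin φ₁ sin φ₂) = atan2(-0.3406, 0.2952) = -49.080°.
λ₂ = 19.760° − 49.080° = -29.32°.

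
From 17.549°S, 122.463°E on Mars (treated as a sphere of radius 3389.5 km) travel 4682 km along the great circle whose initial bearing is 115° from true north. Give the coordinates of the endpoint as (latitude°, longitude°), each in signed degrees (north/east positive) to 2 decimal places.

Angular distance δ = d/R = 4682/3389.5 = 1.38132 rad; initial bearing θ = 2.0071 rad.
sin φ₂ = sin φ₁ cos δ + cos φ₁ sin δ cos θ = (-0.3015)(0.1883) + (0.9535)(0.9821)(-0.4226) = -0.4525, so φ₂ = -26.91°.
Δλ = atan2(sin θ sin δ cos φ₁, cos δ − sin φ₁ sin φ₂) = atan2(0.8487, 0.0519) = 86.501°.
λ₂ = 122.463° + 86.501° = 208.96° → -151.04° after wrapping to (−180°, 180°].

-26.91°, -151.04°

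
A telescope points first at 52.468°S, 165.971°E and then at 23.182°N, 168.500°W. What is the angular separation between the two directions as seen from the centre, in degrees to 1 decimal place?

78.9°

Let φ₁ = -0.9157 rad, φ₂ = 0.4046 rad, and Δλ = 0.4456 rad.
cos c = sin φ₁ sin φ₂ + cos φ₁ cos φ₂ cos Δλ = (-0.7930)(0.3937) + (0.6092)(0.9193)(0.9024) = 0.19317,
so c = arccos(0.19317) = 1.37641 rad.
So the angular separation is 78.9°.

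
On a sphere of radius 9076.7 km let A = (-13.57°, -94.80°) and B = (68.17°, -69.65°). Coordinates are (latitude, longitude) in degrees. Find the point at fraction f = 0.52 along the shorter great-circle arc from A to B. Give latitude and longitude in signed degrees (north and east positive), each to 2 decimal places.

29.40°, -87.58°

The central angle between A and B is δ = 1.4612 rad.
With f = 0.52, the slerp weights are sin((1−f)δ)/sin δ = 0.6492 and sin(fδ)/sin δ = 0.6929.
Weighted sum of the unit vectors: (0.6492)·(-0.0813,-0.9687,-0.2346) + (0.6929)·(0.1293,-0.3486,0.9283) = (0.0368, -0.8704, 0.4909).
Converting back: φ = atan2(z, √(x²+y²)) = 29.40°, λ = atan2(y, x) = -87.58°.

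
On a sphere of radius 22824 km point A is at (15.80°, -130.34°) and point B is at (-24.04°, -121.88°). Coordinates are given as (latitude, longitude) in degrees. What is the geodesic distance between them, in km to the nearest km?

16208 km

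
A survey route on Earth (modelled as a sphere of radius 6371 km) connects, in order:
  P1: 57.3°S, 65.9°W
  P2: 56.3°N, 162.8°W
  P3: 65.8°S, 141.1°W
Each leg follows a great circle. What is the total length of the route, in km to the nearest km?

Leg P1→P2: central angle 2.3981 rad, distance 15278.3 km.
Leg P2→P3: central angle 2.1502 rad, distance 13698.9 km.
Total: 15278.3 + 13698.9 ≈ 28977 km.

28977 km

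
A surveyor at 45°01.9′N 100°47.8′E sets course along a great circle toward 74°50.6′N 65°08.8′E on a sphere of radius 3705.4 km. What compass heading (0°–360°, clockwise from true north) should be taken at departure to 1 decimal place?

Δλ = -35.650° = -0.6222 rad.
y = sin Δλ · cos φ₂ = (-0.5828)(0.2615) = -0.1524
x = cos φ₁ sin φ₂ − sin φ₁ cos φ₂ cos Δλ = (0.7067)(0.9652) − (0.7075)(0.2615)(0.8126) = 0.5318
θ = atan2(y, x) = -15.99°; adding 360° gives 344.0°.

344.0°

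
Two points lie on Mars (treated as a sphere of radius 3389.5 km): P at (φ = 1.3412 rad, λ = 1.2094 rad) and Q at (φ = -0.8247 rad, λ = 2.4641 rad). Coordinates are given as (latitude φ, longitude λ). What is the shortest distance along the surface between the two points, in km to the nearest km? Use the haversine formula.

7799 km

In radians: φ₁ = 1.3412, φ₂ = -0.8247, Δλ = 71.889° = 1.2547 rad.
Haversine: a = sin²(Δφ/2) + cos φ₁ cos φ₂ sin²(Δλ/2) = 0.7803 + (0.2276)(0.6788)(0.3446) = 0.83353.
Central angle c = 2·arcsin(√a) = 2.30104 rad.
Distance = R·c = 3389.5 × 2.3010 ≈ 7799 km.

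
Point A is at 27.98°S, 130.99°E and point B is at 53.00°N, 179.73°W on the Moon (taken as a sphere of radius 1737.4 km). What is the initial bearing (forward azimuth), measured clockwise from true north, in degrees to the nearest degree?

27°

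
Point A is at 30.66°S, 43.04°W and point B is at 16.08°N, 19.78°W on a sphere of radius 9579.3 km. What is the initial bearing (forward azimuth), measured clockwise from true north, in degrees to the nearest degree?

With φ₁ = -0.5351, φ₂ = 0.2806, Δλ = 0.4060 rad, the forward-azimuth formula gives
θ = atan2( sin Δλ cos φ₂ , cos φ₁ sin φ₂ − sin φ₁ cos φ₂ cos Δλ ) = atan2(0.3795, 0.6884) = 28.86°.
So the initial bearing is 29°.

29°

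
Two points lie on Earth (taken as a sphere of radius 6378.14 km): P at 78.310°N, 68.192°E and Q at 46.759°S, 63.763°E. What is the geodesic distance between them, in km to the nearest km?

With latitudes φ₁ = 78.310°, φ₂ = -46.759° and longitude difference Δλ = -4.429°:
Haversine: a = sin²(Δφ/2) + cos φ₁ cos φ₂ sin²(Δλ/2) = 0.7873 + (0.2026)(0.6851)(0.0015) = 0.78749.
Central angle c = 2·arcsin(√a) = 2.18337 rad.
Distance = R·c = 6378.14 × 2.1834 ≈ 13926 km.

13926 km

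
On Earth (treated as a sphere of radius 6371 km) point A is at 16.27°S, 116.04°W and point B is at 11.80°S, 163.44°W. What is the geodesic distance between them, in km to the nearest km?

In radians: φ₁ = -0.2840, φ₂ = -0.2059, Δλ = -47.400° = -0.8273 rad.
Haversine: a = sin²(Δφ/2) + cos φ₁ cos φ₂ sin²(Δλ/2) = 0.0015 + (0.9600)(0.9789)(0.1616) = 0.15334.
Central angle c = 2·arcsin(√a) = 0.80470 rad.
Distance = R·c = 6371 × 0.8047 ≈ 5127 km.

5127 km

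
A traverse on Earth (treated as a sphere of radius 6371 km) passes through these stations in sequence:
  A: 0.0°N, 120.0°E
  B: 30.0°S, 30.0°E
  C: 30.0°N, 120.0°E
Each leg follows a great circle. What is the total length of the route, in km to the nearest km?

Leg A→B: central angle 1.5708 rad, distance 10007.5 km.
Leg B→C: central angle 1.8235 rad, distance 11617.4 km.
Total: 10007.5 + 11617.4 ≈ 21625 km.

21625 km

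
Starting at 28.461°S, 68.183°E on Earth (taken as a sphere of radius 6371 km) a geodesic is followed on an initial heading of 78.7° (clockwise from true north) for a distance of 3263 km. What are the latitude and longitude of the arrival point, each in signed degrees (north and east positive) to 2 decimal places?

-19.33°, 98.80°

Angular distance δ = d/R = 3263/6371 = 0.51216 rad; initial bearing θ = 1.3736 rad.
sin φ₂ = sin φ₁ cos δ + cos φ₁ sin δ cos θ = (-0.4766)(0.8717) + (0.8791)(0.4901)(0.1959) = -0.3310, so φ₂ = -19.33°.
Δλ = atan2(sin θ sin δ cos φ₁, cos δ − sin φ₁ sin φ₂) = atan2(0.4225, 0.7139) = 30.615°.
λ₂ = 68.183° + 30.615° = 98.80°.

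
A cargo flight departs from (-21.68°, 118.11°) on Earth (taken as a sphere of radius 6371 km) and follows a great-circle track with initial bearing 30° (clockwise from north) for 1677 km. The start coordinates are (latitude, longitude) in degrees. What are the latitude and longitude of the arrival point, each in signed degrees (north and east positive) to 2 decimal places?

Angular distance δ = d/R = 1677/6371 = 0.26322 rad; initial bearing θ = 0.5236 rad.
sin φ₂ = sin φ₁ cos δ + cos φ₁ sin δ cos θ = (-0.3694)(0.9656) + (0.9293)(0.2602)(0.8660) = -0.1473, so φ₂ = -8.47°.
Δλ = atan2(sin θ sin δ cos φ₁, cos δ − sin φ₁ sin φ₂) = atan2(0.1209, 0.9111) = 7.558°.
λ₂ = 118.110° + 7.558° = 125.67°.

-8.47°, 125.67°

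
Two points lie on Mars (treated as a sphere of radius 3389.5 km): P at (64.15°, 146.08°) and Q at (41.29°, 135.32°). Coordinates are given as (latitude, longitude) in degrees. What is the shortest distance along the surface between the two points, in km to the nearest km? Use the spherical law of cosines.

1402 km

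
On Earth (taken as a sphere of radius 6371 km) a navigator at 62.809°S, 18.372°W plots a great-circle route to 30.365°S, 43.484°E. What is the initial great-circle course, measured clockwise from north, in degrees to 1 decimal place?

80.2°

With φ₁ = -1.0962, φ₂ = -0.5300, Δλ = 1.0796 rad, the forward-azimuth formula gives
θ = atan2( sin Δλ cos φ₂ , cos φ₁ sin φ₂ − sin φ₁ cos φ₂ cos Δλ ) = atan2(0.7608, 0.1310) = 80.23°.
So the initial bearing is 80.2°.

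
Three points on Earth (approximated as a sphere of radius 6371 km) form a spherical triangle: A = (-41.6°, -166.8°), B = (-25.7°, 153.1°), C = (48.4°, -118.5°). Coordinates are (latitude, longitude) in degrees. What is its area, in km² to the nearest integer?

Side lengths (central angles): a = 1.8835, b = 1.7378, c = 0.6379 rad; semiperimeter s = 2.1296.
By l'Huilier's theorem, tan(E/4) = √[tan(s/2) tan((s−a)/2) tan((s−b)/2) tan((s−c)/2)], giving spherical excess E = 0.7984 rad.
Area = E·R² = 0.7984 × (6371)² ≈ 32405588 km².

32405588 km²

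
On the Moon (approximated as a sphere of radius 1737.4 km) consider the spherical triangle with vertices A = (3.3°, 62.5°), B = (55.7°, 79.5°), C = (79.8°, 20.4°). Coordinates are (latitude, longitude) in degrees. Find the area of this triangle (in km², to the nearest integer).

581542 km²

Side lengths (central angles): a = 0.5271, b = 1.3818, c = 0.9452 rad; semiperimeter s = 1.4271.
By l'Huilier's theorem, tan(E/4) = √[tan(s/2) tan((s−a)/2) tan((s−b)/2) tan((s−c)/2)], giving spherical excess E = 0.1927 rad.
Area = E·R² = 0.1927 × (1737.4)² ≈ 581542 km².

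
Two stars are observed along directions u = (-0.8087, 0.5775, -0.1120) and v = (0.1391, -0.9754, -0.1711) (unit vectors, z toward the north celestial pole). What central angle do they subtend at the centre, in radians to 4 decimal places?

u·v = -0.6566; |u| = 1.0000, |v| = 1.0000.
cos θ = (u·v)/(|u||v|) = -0.6566, so θ = 2.2871 rad.

2.2871 rad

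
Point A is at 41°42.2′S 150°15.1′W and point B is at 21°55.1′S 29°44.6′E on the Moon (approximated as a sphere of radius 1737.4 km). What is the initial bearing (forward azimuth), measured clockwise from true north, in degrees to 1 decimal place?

180.0°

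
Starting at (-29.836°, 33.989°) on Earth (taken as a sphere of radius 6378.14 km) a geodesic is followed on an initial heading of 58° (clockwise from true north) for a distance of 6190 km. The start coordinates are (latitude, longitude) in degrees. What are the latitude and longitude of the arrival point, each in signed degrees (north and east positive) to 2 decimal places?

Angular distance δ = d/R = 6190/6378.14 = 0.97050 rad; initial bearing θ = 1.0123 rad.
sin φ₂ = sin φ₁ cos δ + cos φ₁ sin δ cos θ = (-0.4975)(0.5649) + (0.8675)(0.8252)(0.5299) = 0.0983, so φ₂ = 5.64°.
Δλ = atan2(sin θ sin δ cos φ₁, cos δ − sin φ₁ sin φ₂) = atan2(0.6070, 0.6138) = 44.683°.
λ₂ = 33.989° + 44.683° = 78.67°.

5.64°, 78.67°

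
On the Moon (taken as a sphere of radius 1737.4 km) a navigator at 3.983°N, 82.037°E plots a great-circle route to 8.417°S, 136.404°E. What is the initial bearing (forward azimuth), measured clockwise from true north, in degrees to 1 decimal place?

With φ₁ = 0.0695, φ₂ = -0.1469, Δλ = 0.9489 rad, the forward-azimuth formula gives
θ = atan2( sin Δλ cos φ₂ , cos φ₁ sin φ₂ − sin φ₁ cos φ₂ cos Δλ ) = atan2(0.8040, -0.1861) = 103.03°.
So the initial bearing is 103.0°.

103.0°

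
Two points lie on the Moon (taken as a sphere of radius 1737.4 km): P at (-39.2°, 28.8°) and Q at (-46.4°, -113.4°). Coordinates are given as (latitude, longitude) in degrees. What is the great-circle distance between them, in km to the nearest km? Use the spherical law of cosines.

2668 km

In radians: φ₁ = -0.6842, φ₂ = -0.8098, Δλ = -142.200° = -2.4819 rad.
cos c = sin φ₁ sin φ₂ + cos φ₁ cos φ₂ cos Δλ = (-0.6320)(-0.7242) + (0.7749)(0.6896)(-0.7902) = 0.03543,
so c = arccos(0.03543) = 1.53536 rad.
Distance = R·c = 1737.4 × 1.5354 ≈ 2668 km.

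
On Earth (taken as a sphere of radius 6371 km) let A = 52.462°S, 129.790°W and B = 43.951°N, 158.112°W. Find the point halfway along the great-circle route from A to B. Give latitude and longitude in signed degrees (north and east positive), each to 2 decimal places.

Central angle δ = 1.7357 rad. Interpolating on the sphere with fraction f = 0.5:
P = [sin((1−f)δ)·A + sin(fδ)·B] / sin δ = 0.7735·A + 0.7735·B in Cartesian coordinates,
giving P = (-0.8183, -0.5697, -0.0765), i.e. latitude -4.39°, longitude -145.15°.

-4.39°, -145.15°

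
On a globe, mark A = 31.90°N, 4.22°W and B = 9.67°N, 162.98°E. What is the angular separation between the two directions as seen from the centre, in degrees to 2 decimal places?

136.66°

Let φ₁ = 0.5568 rad, φ₂ = 0.1688 rad, and Δλ = 2.9182 rad.
cos c = sin φ₁ sin φ₂ + cos φ₁ cos φ₂ cos Δλ = (0.5284)(0.1680) + (0.8490)(0.9858)(-0.9751) = -0.72735,
so c = arccos(-0.72735) = 2.38525 rad.
So the angular separation is 136.66°.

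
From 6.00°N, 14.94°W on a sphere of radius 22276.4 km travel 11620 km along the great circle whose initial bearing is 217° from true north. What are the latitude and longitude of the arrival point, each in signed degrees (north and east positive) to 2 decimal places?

Angular distance δ = d/R = 11620/22276.4 = 0.52163 rad; initial bearing θ = 3.7874 rad.
sin φ₂ = sin φ₁ cos δ + cos φ₁ sin δ cos θ = (0.1045)(0.8670) + (0.9945)(0.4983)(-0.7986) = -0.3051, so φ₂ = -17.77°.
Δλ = atan2(sin θ sin δ cos φ₁, cos δ − sin φ₁ sin φ₂) = atan2(-0.2982, 0.8989) = -18.355°.
λ₂ = -14.940° − 18.355° = -33.29°.

-17.77°, -33.29°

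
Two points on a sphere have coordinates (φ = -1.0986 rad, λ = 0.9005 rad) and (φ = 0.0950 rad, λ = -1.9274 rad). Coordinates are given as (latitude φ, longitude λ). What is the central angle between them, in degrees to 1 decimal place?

With latitudes φ₁ = -62.945°, φ₂ = 5.443° and longitude difference Δλ = -162.027°:
Haversine: a = sin²(Δφ/2) + cos φ₁ cos φ₂ sin²(Δλ/2) = 0.3158 + (0.4548)(0.9955)(0.9756) = 0.75759.
Central angle c = 2·arcsin(√a) = 2.11201 rad.
So the angular separation is 121.0°.

121.0°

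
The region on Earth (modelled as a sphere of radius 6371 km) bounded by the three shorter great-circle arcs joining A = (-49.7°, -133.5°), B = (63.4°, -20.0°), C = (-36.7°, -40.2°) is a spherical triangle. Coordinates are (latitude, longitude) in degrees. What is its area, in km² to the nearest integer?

71867245 km²

Side lengths (central angles): a = 1.7696, b = 1.1308, c = 2.4938 rad; semiperimeter s = 2.6971.
By l'Huilier's theorem, tan(E/4) = √[tan(s/2) tan((s−a)/2) tan((s−b)/2) tan((s−c)/2)], giving spherical excess E = 1.7706 rad.
Area = E·R² = 1.7706 × (6371)² ≈ 71867245 km².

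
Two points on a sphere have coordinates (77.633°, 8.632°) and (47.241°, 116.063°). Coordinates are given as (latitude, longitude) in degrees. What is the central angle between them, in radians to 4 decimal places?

In radians: φ₁ = 1.3550, φ₂ = 0.8245, Δλ = 107.431° = 1.8750 rad.
Haversine: a = sin²(Δφ/2) + cos φ₁ cos φ₂ sin²(Δλ/2) = 0.0687 + (0.2142)(0.6789)(0.6498) = 0.16319.
Central angle c = 2·arcsin(√a) = 0.83170 rad.
So the angular separation is 0.8317 rad.

0.8317 rad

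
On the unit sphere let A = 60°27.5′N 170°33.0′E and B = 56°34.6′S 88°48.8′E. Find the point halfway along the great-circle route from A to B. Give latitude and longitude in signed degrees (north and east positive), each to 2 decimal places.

The central angle between A and B is δ = 2.3283 rad.
With f = 0.5, the slerp weights are sin((1−f)δ)/sin δ = 1.2641 and sin(fδ)/sin δ = 1.2641.
Weighted sum of the unit vectors: (1.2641)·(-0.4864,0.0810,0.8700) + (1.2641)·(0.0114,0.5507,-0.8346) = (-0.6004, 0.7985, 0.0447).
Converting back: φ = atan2(z, √(x²+y²)) = 2.56°, λ = atan2(y, x) = 126.94°.

2.56°, 126.94°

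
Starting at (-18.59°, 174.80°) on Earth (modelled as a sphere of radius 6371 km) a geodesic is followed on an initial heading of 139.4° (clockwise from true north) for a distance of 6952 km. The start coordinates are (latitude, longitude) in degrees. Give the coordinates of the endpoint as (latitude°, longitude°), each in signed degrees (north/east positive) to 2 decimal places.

-51.77°, -116.28°

Angular distance δ = d/R = 6952/6371 = 1.09119 rad; initial bearing θ = 2.4330 rad.
sin φ₂ = sin φ₁ cos δ + cos φ₁ sin δ cos θ = (-0.3188)(0.4614) + (0.9478)(0.8872)(-0.7593) = -0.7856, so φ₂ = -51.77°.
Δλ = atan2(sin θ sin δ cos φ₁, cos δ − sin φ₁ sin φ₂) = atan2(0.5472, 0.2110) = 68.915°.
λ₂ = 174.800° + 68.915° = 243.72° → -116.28° after wrapping to (−180°, 180°].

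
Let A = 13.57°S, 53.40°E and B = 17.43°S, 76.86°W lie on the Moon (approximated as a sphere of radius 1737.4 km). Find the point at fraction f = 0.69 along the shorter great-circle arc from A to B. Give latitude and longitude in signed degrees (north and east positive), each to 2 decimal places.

-31.37°, -37.99°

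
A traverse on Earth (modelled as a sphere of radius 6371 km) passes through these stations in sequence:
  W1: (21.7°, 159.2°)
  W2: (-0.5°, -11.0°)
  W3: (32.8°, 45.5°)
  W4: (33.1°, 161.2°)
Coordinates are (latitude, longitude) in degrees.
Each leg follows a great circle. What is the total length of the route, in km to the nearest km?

Leg W1→W2: central angle 2.7357 rad, distance 17429.4 km.
Leg W2→W3: central angle 1.0937 rad, distance 6968.0 km.
Leg W3→W4: central angle 1.5803 rad, distance 10068.3 km.
Total: 17429.4 + 6968.0 + 10068.3 ≈ 34466 km.

34466 km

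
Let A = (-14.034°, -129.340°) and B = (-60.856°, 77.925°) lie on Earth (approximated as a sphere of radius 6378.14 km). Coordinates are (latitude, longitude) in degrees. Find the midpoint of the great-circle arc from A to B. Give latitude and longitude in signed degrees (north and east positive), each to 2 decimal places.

-62.47°, -151.89°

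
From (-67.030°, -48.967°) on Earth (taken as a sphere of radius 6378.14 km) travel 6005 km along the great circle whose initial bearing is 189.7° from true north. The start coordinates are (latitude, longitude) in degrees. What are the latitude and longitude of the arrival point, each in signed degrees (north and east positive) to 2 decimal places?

Angular distance δ = d/R = 6005/6378.14 = 0.94150 rad; initial bearing θ = 3.3109 rad.
sin φ₂ = sin φ₁ cos δ + cos φ₁ sin δ cos θ = (-0.9207)(0.5886) + (0.3902)(0.8084)(-0.9857) = -0.8529, so φ₂ = -58.53°.
Δλ = atan2(sin θ sin δ cos φ₁, cos δ − sin φ₁ sin φ₂) = atan2(-0.0532, -0.1967) = -164.876°.
λ₂ = -48.967° − 164.876° = -213.84° → 146.16° after wrapping to (−180°, 180°].

-58.53°, 146.16°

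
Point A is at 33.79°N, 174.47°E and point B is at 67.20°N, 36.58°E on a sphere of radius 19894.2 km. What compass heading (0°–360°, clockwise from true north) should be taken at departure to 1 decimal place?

344.3°

Δλ = -137.890° = -2.4066 rad.
y = sin Δλ · cos φ₂ = (-0.6706)(0.3875) = -0.2599
x = cos φ₁ sin φ₂ − sin φ₁ cos φ₂ cos Δλ = (0.8311)(0.9219) − (0.5562)(0.3875)(-0.7419) = 0.9260
θ = atan2(y, x) = -15.67°; adding 360° gives 344.3°.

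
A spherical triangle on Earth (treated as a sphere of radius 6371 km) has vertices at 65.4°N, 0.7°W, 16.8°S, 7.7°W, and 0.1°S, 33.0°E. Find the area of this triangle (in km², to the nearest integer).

22755560 km²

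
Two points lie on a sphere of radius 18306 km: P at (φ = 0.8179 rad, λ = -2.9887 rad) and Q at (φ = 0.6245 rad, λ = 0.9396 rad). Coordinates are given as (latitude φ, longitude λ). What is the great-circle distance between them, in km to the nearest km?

With latitudes φ₁ = 46.862°, φ₂ = 35.781° and longitude difference Δλ = -134.925°:
Haversine: a = sin²(Δφ/2) + cos φ₁ cos φ₂ sin²(Δλ/2) = 0.0093 + (0.6838)(0.8113)(0.8531) = 0.48253.
Central angle c = 2·arcsin(√a) = 1.53585 rad.
Distance = R·c = 18306 × 1.5359 ≈ 28115 km.

28115 km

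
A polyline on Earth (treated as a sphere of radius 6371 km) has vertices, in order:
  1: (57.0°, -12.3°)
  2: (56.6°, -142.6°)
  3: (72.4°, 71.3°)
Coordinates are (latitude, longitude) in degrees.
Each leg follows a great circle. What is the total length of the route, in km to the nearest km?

12061 km

Leg 1→2: central angle 1.0400 rad, distance 6625.6 km.
Leg 2→3: central angle 0.8531 rad, distance 5435.4 km.
Total: 6625.6 + 5435.4 ≈ 12061 km.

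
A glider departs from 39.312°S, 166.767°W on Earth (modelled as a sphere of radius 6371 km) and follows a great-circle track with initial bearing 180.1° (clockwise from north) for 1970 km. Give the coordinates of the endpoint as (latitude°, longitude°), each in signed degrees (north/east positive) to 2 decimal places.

-57.03°, -166.82°

Angular distance δ = d/R = 1970/6371 = 0.30921 rad; initial bearing θ = 3.1433 rad.
sin φ₂ = sin φ₁ cos δ + cos φ₁ sin δ cos θ = (-0.6335)(0.9526) + (0.7737)(0.3043)(-1.0000) = -0.8389, so φ₂ = -57.03°.
Δλ = atan2(sin θ sin δ cos φ₁, cos δ − sin φ₁ sin φ₂) = atan2(-0.0004, 0.4211) = -0.056°.
λ₂ = -166.767° − 0.056° = -166.82°.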